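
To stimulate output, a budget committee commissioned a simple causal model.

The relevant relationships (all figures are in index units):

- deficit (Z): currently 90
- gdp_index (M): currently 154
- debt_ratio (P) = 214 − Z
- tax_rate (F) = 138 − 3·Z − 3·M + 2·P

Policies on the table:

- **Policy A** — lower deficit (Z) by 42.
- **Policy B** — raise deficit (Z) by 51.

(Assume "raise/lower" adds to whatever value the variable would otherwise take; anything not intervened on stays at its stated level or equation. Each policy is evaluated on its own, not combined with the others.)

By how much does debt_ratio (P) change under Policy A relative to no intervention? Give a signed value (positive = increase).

42

Baseline:
  Z = 90
  P = 214 − 90 = 124
Policy A (Z − 42):
  Z = 90 − 42 = 48
  P = 214 − 48 = 166
Change in P: 166 − 124 = 42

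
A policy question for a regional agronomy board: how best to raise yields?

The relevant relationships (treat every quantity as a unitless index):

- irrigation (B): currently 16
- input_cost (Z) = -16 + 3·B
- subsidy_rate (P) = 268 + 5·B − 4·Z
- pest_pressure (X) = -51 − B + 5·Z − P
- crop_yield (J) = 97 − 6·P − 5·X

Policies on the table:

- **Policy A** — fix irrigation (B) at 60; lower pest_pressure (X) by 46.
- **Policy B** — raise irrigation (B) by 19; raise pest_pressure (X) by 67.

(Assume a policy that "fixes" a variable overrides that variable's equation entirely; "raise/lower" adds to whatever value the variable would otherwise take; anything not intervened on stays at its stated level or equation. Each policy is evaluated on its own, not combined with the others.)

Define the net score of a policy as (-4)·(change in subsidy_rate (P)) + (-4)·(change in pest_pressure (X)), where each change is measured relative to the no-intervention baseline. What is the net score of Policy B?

-1332

Baseline:
  B = 16
  Z = -16 + 3·16 = 32
  P = 268 + 5·16 − 4·32 = 220
  X = -51 − 16 + 5·32 − 220 = -127
Policy B (B + 19, X + 67):
  B = 16 + 19 = 35
  Z = -16 + 3·35 = 89
  P = 268 + 5·35 − 4·89 = 87
  X = -51 − 35 + 5·89 − 87 (+67 from intervention) = 339
ΔP = 87 − 220 = -133; ΔX = 339 − (-127) = 466
Score = (-4)·(-133) + (-4)·466 = -1332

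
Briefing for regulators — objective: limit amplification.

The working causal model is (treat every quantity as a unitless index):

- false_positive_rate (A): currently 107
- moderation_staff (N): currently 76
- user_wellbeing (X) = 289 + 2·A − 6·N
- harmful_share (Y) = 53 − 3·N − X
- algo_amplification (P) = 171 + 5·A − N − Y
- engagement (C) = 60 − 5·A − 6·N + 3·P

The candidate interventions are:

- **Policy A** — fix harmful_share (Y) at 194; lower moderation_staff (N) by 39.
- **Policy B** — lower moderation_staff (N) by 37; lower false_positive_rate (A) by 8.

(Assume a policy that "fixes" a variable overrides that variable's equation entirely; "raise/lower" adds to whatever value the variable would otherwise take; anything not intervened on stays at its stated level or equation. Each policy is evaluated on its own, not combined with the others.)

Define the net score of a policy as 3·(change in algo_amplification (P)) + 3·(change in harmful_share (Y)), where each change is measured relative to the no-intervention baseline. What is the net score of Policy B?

-9

Baseline:
  A = 107
  N = 76
  X = 289 + 2·107 − 6·76 = 47
  Y = 53 − 3·76 − 47 = -222
  P = 171 + 5·107 − 76 − (-222) = 852
Policy B (N − 37, A − 8):
  A = 107 − 8 = 99
  N = 76 − 37 = 39
  X = 289 + 2·99 − 6·39 = 253
  Y = 53 − 3·39 − 253 = -317
  P = 171 + 5·99 − 39 − (-317) = 944
ΔP = 944 − 852 = 92; ΔY = -317 − (-222) = -95
Score = 3·92 + 3·(-95) = -9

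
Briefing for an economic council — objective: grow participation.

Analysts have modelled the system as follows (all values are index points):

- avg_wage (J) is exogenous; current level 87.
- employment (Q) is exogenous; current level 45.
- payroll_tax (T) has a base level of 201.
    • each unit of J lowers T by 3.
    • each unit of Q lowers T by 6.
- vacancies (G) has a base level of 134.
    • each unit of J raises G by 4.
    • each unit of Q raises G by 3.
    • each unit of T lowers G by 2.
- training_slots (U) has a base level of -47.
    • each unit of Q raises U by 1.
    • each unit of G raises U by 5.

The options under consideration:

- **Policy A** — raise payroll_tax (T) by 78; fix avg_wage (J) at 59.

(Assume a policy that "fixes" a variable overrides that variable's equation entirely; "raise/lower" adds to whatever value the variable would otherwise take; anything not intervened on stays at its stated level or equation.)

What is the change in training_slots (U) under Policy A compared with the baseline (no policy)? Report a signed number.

Baseline:
  J = 87
  Q = 45
  T = 201 − 3·87 − 6·45 = -330
  G = 134 + 4·87 + 3·45 − 2·(-330) = 1277
  U = -47 + 45 + 5·1277 = 6383
Policy A (T + 78, J := 59):
  J = 59
  Q = 45
  T = 201 − 3·59 − 6·45 (+78 from intervention) = -168
  G = 134 + 4·59 + 3·45 − 2·(-168) = 841
  U = -47 + 45 + 5·841 = 4203
Change in U: 4203 − 6383 = -2180

-2180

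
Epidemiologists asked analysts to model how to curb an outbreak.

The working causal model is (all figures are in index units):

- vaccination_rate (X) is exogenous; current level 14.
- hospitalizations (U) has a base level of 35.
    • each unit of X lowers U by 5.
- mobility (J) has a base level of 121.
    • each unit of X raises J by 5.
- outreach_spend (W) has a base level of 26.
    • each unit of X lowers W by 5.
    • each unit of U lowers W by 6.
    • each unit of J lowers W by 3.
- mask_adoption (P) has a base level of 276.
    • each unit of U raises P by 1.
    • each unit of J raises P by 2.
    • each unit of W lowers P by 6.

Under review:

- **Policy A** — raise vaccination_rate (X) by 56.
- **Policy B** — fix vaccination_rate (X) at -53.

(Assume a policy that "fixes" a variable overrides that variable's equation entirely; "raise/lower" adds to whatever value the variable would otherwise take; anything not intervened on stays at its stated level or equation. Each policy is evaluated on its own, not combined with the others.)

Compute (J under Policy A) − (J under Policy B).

615

Policy A (X + 56):
  X = 14 + 56 = 70
  J = 121 + 5·70 = 471
Policy B (X := -53):
  X = -53
  J = 121 + 5·(-53) = -144
J: 471 − (-144) = 615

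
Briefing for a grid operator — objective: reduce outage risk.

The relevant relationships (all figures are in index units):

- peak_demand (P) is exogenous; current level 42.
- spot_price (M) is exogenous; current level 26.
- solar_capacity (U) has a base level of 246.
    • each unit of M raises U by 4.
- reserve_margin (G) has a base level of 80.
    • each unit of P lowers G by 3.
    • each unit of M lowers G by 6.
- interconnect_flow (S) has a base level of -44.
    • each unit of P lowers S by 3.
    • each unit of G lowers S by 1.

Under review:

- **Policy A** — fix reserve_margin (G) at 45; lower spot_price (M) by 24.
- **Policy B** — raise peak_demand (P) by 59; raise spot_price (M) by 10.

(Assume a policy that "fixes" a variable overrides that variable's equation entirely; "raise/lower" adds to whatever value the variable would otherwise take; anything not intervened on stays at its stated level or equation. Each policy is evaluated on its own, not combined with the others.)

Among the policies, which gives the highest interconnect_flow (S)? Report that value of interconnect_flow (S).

92

Policy A (G := 45, M − 24):
  P = 42
  M = 26 − 24 = 2
  G = 45
  S = -44 − 3·42 − 45 = -215
Policy B (P + 59, M + 10):
  P = 42 + 59 = 101
  M = 26 + 10 = 36
  G = 80 − 3·101 − 6·36 = -439
  S = -44 − 3·101 − (-439) = 92
Comparing — Policy A: S=-215, Policy B: S=92. Highest is 92 (Policy B).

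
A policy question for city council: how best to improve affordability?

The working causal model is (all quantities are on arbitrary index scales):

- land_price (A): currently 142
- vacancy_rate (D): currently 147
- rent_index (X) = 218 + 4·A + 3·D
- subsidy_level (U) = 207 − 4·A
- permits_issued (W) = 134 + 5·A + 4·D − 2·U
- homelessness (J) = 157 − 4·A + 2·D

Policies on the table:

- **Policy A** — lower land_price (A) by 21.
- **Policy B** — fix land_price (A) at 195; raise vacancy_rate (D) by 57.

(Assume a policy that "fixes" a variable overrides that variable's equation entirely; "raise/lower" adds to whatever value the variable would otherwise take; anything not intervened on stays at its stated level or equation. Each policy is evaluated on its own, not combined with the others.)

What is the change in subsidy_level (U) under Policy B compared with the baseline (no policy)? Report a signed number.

-212

Baseline:
  A = 142
  U = 207 − 4·142 = -361
Policy B (A := 195, D + 57):
  A = 195
  U = 207 − 4·195 = -573
Change in U: -573 − (-361) = -212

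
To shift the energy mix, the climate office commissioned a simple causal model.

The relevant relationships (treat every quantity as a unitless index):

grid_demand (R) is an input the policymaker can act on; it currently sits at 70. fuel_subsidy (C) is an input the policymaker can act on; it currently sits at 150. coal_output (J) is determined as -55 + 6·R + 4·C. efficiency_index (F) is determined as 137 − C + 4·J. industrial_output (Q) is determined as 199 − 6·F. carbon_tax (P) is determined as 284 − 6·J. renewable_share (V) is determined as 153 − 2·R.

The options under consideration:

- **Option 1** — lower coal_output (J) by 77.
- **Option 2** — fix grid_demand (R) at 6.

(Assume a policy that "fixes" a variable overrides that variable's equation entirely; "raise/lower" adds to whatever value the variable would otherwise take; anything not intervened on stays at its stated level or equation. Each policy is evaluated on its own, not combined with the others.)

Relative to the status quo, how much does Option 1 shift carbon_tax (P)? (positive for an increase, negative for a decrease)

462

Baseline:
  R = 70
  C = 150
  J = -55 + 6·70 + 4·150 = 965
  P = 284 − 6·965 = -5506
Option 1 (J − 77):
  R = 70
  C = 150
  J = -55 + 6·70 + 4·150 (−77 from intervention) = 888
  P = 284 − 6·888 = -5044
Change in P: -5044 − (-5506) = 462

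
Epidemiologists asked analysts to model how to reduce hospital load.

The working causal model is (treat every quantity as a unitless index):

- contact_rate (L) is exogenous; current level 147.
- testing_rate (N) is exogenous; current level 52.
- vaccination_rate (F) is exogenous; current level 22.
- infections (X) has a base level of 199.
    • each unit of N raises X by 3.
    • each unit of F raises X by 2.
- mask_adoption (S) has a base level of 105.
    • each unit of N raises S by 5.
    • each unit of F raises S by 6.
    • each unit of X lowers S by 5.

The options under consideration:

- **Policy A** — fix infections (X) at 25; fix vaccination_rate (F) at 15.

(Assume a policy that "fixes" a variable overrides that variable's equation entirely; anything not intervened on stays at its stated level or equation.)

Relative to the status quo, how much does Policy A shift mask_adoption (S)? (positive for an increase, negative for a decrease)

1828

Baseline:
  N = 52
  F = 22
  X = 199 + 3·52 + 2·22 = 399
  S = 105 + 5·52 + 6·22 − 5·399 = -1498
Policy A (X := 25, F := 15):
  N = 52
  F = 15
  X = 25
  S = 105 + 5·52 + 6·15 − 5·25 = 330
Change in S: 330 − (-1498) = 1828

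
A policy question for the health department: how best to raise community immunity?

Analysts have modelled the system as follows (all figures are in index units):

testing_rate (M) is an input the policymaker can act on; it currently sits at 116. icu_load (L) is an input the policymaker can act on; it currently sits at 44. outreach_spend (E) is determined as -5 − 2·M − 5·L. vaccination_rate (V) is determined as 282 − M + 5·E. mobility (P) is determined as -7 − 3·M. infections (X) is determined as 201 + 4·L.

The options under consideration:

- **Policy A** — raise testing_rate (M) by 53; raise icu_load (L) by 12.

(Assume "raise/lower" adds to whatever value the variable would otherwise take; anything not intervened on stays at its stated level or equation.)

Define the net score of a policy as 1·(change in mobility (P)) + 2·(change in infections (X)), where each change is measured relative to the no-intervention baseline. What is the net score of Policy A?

-63

Baseline:
  M = 116
  L = 44
  P = -7 − 3·116 = -355
  X = 201 + 4·44 = 377
Policy A (M + 53, L + 12):
  M = 116 + 53 = 169
  L = 44 + 12 = 56
  P = -7 − 3·169 = -514
  X = 201 + 4·56 = 425
ΔP = -514 − (-355) = -159; ΔX = 425 − 377 = 48
Score = 1·(-159) + 2·48 = -63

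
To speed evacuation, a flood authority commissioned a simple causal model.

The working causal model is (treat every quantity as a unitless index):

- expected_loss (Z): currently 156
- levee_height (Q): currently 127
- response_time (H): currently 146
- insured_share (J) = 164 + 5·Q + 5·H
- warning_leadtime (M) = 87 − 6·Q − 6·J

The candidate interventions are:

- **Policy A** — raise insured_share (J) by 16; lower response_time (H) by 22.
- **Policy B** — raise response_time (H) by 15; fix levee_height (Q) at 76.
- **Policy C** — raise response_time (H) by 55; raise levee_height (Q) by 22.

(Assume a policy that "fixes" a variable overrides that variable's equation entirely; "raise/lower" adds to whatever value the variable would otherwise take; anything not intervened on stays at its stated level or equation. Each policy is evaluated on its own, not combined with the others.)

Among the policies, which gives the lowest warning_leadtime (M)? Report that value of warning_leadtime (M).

Policy A (J + 16, H − 22):
  Q = 127
  H = 146 − 22 = 124
  J = 164 + 5·127 + 5·124 (+16 from intervention) = 1435
  M = 87 − 6·127 − 6·1435 = -9285
Policy B (H + 15, Q := 76):
  Q = 76
  H = 146 + 15 = 161
  J = 164 + 5·76 + 5·161 = 1349
  M = 87 − 6·76 − 6·1349 = -8463
Policy C (H + 55, Q + 22):
  Q = 127 + 22 = 149
  H = 146 + 55 = 201
  J = 164 + 5·149 + 5·201 = 1914
  M = 87 − 6·149 − 6·1914 = -12291
Comparing — Policy A: M=-9285, Policy B: M=-8463, Policy C: M=-12291. Lowest is -12291 (Policy C).

-12291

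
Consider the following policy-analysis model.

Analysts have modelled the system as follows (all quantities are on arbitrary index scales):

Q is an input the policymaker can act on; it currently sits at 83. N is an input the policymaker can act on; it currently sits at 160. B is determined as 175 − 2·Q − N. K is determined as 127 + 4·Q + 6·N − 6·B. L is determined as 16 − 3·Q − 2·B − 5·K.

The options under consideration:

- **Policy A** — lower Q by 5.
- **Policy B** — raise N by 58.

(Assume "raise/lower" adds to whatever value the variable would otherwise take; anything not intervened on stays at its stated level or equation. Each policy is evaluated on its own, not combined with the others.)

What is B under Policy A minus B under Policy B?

Policy A (Q − 5):
  Q = 83 − 5 = 78
  N = 160
  B = 175 − 2·78 − 160 = -141
Policy B (N + 58):
  Q = 83
  N = 160 + 58 = 218
  B = 175 − 2·83 − 218 = -209
B: -141 − (-209) = 68

68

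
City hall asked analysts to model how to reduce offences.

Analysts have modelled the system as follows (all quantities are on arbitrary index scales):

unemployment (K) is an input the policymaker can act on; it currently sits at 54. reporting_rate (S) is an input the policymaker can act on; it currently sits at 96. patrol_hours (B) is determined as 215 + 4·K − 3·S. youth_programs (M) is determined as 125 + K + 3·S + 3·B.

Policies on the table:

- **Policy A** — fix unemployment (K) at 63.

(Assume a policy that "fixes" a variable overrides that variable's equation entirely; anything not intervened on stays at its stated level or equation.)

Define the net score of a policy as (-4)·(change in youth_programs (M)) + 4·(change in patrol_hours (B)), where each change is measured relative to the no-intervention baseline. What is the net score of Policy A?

Baseline:
  K = 54
  S = 96
  B = 215 + 4·54 − 3·96 = 143
  M = 125 + 54 + 3·96 + 3·143 = 896
Policy A (K := 63):
  K = 63
  S = 96
  B = 215 + 4·63 − 3·96 = 179
  M = 125 + 63 + 3·96 + 3·179 = 1013
ΔM = 1013 − 896 = 117; ΔB = 179 − 143 = 36
Score = (-4)·117 + 4·36 = -324

-324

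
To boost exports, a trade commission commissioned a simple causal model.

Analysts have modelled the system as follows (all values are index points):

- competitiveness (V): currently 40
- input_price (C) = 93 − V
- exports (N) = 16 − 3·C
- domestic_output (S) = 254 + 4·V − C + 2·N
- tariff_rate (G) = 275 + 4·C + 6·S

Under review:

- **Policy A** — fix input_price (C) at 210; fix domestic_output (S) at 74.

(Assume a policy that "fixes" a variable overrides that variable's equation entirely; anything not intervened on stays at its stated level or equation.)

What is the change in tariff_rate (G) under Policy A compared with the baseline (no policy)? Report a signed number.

622

Baseline:
  V = 40
  C = 93 − 40 = 53
  N = 16 − 3·53 = -143
  S = 254 + 4·40 − 53 + 2·(-143) = 75
  G = 275 + 4·53 + 6·75 = 937
Policy A (C := 210, S := 74):
  V = 40
  C = 210
  N = 16 − 3·210 = -614
  S = 74
  G = 275 + 4·210 + 6·74 = 1559
Change in G: 1559 − 937 = 622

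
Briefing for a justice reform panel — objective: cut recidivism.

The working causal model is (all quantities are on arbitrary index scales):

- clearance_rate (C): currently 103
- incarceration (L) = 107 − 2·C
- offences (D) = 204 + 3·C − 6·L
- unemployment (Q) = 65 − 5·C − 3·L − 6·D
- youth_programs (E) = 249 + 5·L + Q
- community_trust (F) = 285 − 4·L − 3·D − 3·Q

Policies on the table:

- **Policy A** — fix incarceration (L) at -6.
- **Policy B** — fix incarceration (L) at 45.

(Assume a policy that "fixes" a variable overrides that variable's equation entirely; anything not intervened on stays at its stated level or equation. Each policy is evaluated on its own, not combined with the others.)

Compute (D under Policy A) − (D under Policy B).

306

Policy A (L := -6):
  C = 103
  L = -6
  D = 204 + 3·103 − 6·(-6) = 549
Policy B (L := 45):
  C = 103
  L = 45
  D = 204 + 3·103 − 6·45 = 243
D: 549 − 243 = 306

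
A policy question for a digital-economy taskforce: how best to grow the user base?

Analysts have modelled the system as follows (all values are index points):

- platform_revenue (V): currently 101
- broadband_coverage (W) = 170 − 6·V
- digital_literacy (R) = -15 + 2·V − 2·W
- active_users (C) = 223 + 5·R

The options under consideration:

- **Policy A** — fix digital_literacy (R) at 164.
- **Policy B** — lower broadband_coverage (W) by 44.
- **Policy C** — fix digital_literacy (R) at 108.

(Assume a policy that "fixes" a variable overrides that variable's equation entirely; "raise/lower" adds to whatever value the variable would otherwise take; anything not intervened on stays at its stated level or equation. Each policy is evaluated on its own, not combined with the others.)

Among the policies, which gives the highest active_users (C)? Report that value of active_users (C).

Policy A (R := 164):
  V = 101
  W = 170 − 6·101 = -436
  R = 164
  C = 223 + 5·164 = 1043
Policy B (W − 44):
  V = 101
  W = 170 − 6·101 (−44 from intervention) = -480
  R = -15 + 2·101 − 2·(-480) = 1147
  C = 223 + 5·1147 = 5958
Policy C (R := 108):
  V = 101
  W = 170 − 6·101 = -436
  R = 108
  C = 223 + 5·108 = 763
Comparing — Policy A: C=1043, Policy B: C=5958, Policy C: C=763. Highest is 5958 (Policy B).

5958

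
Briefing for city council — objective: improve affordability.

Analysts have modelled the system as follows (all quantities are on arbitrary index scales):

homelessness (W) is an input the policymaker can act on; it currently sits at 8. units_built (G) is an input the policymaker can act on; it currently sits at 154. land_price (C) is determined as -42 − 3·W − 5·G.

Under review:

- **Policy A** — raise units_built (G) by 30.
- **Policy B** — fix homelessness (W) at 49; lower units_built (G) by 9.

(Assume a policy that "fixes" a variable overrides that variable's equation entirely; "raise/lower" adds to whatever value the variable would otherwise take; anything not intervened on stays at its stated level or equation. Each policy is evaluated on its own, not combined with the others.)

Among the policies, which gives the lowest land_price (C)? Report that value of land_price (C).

Policy A (G + 30):
  W = 8
  G = 154 + 30 = 184
  C = -42 − 3·8 − 5·184 = -986
Policy B (W := 49, G − 9):
  W = 49
  G = 154 − 9 = 145
  C = -42 − 3·49 − 5·145 = -914
Comparing — Policy A: C=-986, Policy B: C=-914. Lowest is -986 (Policy A).

-986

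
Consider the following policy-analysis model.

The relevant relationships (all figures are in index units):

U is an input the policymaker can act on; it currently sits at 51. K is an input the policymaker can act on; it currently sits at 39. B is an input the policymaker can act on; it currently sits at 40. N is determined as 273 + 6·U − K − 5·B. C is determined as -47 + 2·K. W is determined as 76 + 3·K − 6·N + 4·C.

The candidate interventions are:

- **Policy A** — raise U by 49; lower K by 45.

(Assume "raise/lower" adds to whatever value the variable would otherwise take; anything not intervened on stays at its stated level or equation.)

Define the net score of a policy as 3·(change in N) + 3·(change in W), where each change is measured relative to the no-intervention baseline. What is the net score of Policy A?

Baseline:
  U = 51
  K = 39
  B = 40
  N = 273 + 6·51 − 39 − 5·40 = 340
  C = -47 + 2·39 = 31
  W = 76 + 3·39 − 6·340 + 4·31 = -1723
Policy A (U + 49, K − 45):
  U = 51 + 49 = 100
  K = 39 − 45 = -6
  B = 40
  N = 273 + 6·100 − (-6) − 5·40 = 679
  C = -47 + 2·(-6) = -59
  W = 76 + 3·(-6) − 6·679 + 4·(-59) = -4252
ΔN = 679 − 340 = 339; ΔW = -4252 − (-1723) = -2529
Score = 3·339 + 3·(-2529) = -6570

-6570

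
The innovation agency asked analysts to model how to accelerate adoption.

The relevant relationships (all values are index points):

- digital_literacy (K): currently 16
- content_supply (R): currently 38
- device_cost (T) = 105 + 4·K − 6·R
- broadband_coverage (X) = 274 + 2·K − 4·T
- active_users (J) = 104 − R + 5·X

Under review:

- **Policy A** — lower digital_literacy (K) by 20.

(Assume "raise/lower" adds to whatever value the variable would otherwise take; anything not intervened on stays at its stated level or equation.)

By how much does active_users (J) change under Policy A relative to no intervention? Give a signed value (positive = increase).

Baseline:
  K = 16
  R = 38
  T = 105 + 4·16 − 6·38 = -59
  X = 274 + 2·16 − 4·(-59) = 542
  J = 104 − 38 + 5·542 = 2776
Policy A (K − 20):
  K = 16 − 20 = -4
  R = 38
  T = 105 + 4·(-4) − 6·38 = -139
  X = 274 + 2·(-4) − 4·(-139) = 822
  J = 104 − 38 + 5·822 = 4176
Change in J: 4176 − 2776 = 1400

1400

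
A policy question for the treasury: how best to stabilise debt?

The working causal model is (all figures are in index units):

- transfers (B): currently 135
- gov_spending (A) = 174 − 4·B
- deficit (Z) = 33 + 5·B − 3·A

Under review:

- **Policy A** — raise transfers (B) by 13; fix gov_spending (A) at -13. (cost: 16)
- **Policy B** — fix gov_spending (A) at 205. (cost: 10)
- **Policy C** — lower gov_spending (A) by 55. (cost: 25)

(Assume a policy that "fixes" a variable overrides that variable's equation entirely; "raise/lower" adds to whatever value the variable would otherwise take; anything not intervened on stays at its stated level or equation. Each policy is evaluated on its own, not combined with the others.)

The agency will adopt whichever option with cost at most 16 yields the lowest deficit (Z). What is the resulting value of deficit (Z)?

93

Policy A (B + 13, A := -13):
  B = 135 + 13 = 148
  A = -13
  Z = 33 + 5·148 − 3·(-13) = 812
Policy B (A := 205):
  B = 135
  A = 205
  Z = 33 + 5·135 − 3·205 = 93
Comparing — Policy A: Z=812, Policy B: Z=93. Lowest is 93 (Policy B).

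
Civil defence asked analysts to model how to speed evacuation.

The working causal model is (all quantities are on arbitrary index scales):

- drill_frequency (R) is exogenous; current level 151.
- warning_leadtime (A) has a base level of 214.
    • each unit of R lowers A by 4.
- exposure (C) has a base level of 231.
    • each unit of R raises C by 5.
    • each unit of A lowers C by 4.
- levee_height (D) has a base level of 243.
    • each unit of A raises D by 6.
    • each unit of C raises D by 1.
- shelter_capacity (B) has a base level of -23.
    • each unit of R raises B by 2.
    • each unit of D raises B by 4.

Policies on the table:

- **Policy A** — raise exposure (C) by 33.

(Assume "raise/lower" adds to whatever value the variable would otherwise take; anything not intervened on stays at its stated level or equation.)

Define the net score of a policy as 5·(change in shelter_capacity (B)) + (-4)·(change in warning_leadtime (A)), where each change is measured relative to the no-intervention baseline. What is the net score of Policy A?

660

Baseline:
  R = 151
  A = 214 − 4·151 = -390
  C = 231 + 5·151 − 4·(-390) = 2546
  D = 243 + 6·(-390) + 2546 = 449
  B = -23 + 2·151 + 4·449 = 2075
Policy A (C + 33):
  R = 151
  A = 214 − 4·151 = -390
  C = 231 + 5·151 − 4·(-390) (+33 from intervention) = 2579
  D = 243 + 6·(-390) + 2579 = 482
  B = -23 + 2·151 + 4·482 = 2207
ΔB = 2207 − 2075 = 132; ΔA = -390 − (-390) = 0
Score = 5·132 + (-4)·0 = 660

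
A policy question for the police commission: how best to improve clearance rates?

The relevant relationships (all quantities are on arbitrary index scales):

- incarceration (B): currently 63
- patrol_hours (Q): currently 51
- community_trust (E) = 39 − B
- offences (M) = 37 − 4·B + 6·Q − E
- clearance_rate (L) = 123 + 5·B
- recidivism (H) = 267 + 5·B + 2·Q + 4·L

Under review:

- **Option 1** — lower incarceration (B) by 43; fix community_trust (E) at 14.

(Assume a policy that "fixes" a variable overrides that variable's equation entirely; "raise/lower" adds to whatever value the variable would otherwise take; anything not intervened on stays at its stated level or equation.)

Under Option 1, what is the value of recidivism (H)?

1361

Option 1 (B − 43, E := 14):
  B = 63 − 43 = 20
  Q = 51
  L = 123 + 5·20 = 223
  H = 267 + 5·20 + 2·51 + 4·223 = 1361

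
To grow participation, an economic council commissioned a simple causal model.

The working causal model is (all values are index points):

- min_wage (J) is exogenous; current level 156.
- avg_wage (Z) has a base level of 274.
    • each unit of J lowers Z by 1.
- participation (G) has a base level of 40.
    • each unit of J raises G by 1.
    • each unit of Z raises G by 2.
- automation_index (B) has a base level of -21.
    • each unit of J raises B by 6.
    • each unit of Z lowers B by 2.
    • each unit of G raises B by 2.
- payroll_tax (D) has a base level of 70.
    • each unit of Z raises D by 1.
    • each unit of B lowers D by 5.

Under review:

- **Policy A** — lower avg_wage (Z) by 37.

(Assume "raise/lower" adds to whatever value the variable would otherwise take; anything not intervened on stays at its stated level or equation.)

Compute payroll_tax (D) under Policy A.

-7194

Policy A (Z − 37):
  J = 156
  Z = 274 − 156 (−37 from intervention) = 81
  G = 40 + 156 + 2·81 = 358
  B = -21 + 6·156 − 2·81 + 2·358 = 1469
  D = 70 + 81 − 5·1469 = -7194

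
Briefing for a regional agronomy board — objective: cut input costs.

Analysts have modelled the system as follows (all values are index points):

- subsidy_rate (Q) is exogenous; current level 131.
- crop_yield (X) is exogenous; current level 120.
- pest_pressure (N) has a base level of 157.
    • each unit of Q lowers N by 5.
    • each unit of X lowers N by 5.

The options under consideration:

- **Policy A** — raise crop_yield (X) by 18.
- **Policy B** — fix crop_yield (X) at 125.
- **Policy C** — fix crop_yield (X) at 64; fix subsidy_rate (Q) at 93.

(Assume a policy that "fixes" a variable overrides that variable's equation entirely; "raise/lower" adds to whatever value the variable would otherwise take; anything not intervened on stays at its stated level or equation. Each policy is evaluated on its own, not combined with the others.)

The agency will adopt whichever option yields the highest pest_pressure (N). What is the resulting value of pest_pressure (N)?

Policy A (X + 18):
  Q = 131
  X = 120 + 18 = 138
  N = 157 − 5·131 − 5·138 = -1188
Policy B (X := 125):
  Q = 131
  X = 125
  N = 157 − 5·131 − 5·125 = -1123
Policy C (X := 64, Q := 93):
  Q = 93
  X = 64
  N = 157 − 5·93 − 5·64 = -628
Comparing — Policy A: N=-1188, Policy B: N=-1123, Policy C: N=-628. Highest is -628 (Policy C).

-628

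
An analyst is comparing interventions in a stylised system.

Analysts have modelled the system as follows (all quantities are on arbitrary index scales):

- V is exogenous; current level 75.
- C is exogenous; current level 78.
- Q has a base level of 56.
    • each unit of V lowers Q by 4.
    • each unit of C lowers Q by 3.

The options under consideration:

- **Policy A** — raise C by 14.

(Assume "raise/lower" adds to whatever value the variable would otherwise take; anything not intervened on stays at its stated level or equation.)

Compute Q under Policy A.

-520

Policy A (C + 14):
  V = 75
  C = 78 + 14 = 92
  Q = 56 − 4·75 − 3·92 = -520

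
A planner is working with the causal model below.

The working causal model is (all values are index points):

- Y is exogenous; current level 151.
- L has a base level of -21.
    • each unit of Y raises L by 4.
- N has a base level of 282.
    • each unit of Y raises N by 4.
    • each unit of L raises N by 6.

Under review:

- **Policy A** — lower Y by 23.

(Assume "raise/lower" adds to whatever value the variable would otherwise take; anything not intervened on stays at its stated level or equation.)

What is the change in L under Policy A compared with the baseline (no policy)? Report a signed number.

Baseline:
  Y = 151
  L = -21 + 4·151 = 583
Policy A (Y − 23):
  Y = 151 − 23 = 128
  L = -21 + 4·128 = 491
Change in L: 491 − 583 = -92

-92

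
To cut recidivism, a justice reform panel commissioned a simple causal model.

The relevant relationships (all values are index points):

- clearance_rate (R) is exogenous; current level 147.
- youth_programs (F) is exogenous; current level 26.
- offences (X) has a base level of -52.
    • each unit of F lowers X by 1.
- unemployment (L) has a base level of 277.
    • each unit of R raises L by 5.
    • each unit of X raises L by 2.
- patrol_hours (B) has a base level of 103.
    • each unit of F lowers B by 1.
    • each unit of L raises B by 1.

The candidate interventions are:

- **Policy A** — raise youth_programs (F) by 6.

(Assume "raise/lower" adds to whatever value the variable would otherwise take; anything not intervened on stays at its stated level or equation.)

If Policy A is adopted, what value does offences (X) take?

Policy A (F + 6):
  F = 26 + 6 = 32
  X = -52 − 32 = -84

-84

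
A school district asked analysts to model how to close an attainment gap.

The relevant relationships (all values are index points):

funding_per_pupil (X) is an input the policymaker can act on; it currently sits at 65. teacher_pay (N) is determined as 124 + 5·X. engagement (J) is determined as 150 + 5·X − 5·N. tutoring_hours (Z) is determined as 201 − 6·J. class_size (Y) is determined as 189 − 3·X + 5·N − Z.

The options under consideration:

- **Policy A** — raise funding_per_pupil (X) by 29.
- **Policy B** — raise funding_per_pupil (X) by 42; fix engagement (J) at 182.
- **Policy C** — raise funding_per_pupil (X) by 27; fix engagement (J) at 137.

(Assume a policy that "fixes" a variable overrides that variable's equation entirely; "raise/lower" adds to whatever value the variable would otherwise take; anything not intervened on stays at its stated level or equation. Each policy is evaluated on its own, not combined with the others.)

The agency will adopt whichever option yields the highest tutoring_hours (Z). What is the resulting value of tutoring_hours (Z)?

Policy A (X + 29):
  X = 65 + 29 = 94
  N = 124 + 5·94 = 594
  J = 150 + 5·94 − 5·594 = -2350
  Z = 201 − 6·(-2350) = 14301
Policy B (X + 42, J := 182):
  X = 65 + 42 = 107
  N = 124 + 5·107 = 659
  J = 182
  Z = 201 − 6·182 = -891
Policy C (X + 27, J := 137):
  X = 65 + 27 = 92
  N = 124 + 5·92 = 584
  J = 137
  Z = 201 − 6·137 = -621
Comparing — Policy A: Z=14301, Policy B: Z=-891, Policy C: Z=-621. Highest is 14301 (Policy A).

14301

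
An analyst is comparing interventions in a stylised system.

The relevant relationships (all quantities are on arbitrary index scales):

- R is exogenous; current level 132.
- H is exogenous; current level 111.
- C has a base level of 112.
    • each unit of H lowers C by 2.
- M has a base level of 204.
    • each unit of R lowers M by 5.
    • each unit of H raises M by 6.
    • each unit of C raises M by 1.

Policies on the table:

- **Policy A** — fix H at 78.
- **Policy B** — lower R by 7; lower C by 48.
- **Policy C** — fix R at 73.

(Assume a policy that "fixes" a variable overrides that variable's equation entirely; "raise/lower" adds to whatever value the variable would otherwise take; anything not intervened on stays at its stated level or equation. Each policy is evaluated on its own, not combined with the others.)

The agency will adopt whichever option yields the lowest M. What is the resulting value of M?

-32

Policy A (H := 78):
  R = 132
  H = 78
  C = 112 − 2·78 = -44
  M = 204 − 5·132 + 6·78 + (-44) = -32
Policy B (R − 7, C − 48):
  R = 132 − 7 = 125
  H = 111
  C = 112 − 2·111 (−48 from intervention) = -158
  M = 204 − 5·125 + 6·111 + (-158) = 87
Policy C (R := 73):
  R = 73
  H = 111
  C = 112 − 2·111 = -110
  M = 204 − 5·73 + 6·111 + (-110) = 395
Comparing — Policy A: M=-32, Policy B: M=87, Policy C: M=395. Lowest is -32 (Policy A).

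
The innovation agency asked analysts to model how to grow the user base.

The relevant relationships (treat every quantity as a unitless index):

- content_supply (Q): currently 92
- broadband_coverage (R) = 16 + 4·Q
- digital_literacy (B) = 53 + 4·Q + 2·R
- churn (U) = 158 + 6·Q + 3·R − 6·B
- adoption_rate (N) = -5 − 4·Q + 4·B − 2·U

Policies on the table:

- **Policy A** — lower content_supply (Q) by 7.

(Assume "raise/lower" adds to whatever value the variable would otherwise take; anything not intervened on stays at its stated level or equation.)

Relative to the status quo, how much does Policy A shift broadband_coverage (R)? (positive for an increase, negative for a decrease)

-28

Baseline:
  Q = 92
  R = 16 + 4·92 = 384
Policy A (Q − 7):
  Q = 92 − 7 = 85
  R = 16 + 4·85 = 356
Change in R: 356 − 384 = -28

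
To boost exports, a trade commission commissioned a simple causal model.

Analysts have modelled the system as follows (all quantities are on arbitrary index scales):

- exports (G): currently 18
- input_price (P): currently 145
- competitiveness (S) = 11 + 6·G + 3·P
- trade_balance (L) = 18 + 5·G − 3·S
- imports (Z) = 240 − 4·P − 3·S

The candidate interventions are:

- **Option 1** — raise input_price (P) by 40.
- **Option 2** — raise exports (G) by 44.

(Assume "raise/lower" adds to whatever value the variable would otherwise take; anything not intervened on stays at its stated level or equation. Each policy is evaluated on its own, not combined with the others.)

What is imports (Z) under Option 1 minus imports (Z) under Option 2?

Option 1 (P + 40):
  G = 18
  P = 145 + 40 = 185
  S = 11 + 6·18 + 3·185 = 674
  Z = 240 − 4·185 − 3·674 = -2522
Option 2 (G + 44):
  G = 18 + 44 = 62
  P = 145
  S = 11 + 6·62 + 3·145 = 818
  Z = 240 − 4·145 − 3·818 = -2794
Z: -2522 − (-2794) = 272

272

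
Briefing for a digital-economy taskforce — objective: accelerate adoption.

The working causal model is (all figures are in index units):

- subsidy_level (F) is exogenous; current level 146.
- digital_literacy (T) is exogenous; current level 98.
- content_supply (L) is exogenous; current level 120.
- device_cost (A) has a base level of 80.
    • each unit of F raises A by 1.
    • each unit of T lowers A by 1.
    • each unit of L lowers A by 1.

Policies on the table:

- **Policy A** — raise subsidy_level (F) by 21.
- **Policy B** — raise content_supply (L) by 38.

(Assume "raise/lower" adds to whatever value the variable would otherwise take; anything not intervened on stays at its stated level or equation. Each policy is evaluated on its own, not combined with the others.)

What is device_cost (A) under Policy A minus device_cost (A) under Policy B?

Policy A (F + 21):
  F = 146 + 21 = 167
  T = 98
  L = 120
  A = 80 + 167 − 98 − 120 = 29
Policy B (L + 38):
  F = 146
  T = 98
  L = 120 + 38 = 158
  A = 80 + 146 − 98 − 158 = -30
A: 29 − (-30) = 59

59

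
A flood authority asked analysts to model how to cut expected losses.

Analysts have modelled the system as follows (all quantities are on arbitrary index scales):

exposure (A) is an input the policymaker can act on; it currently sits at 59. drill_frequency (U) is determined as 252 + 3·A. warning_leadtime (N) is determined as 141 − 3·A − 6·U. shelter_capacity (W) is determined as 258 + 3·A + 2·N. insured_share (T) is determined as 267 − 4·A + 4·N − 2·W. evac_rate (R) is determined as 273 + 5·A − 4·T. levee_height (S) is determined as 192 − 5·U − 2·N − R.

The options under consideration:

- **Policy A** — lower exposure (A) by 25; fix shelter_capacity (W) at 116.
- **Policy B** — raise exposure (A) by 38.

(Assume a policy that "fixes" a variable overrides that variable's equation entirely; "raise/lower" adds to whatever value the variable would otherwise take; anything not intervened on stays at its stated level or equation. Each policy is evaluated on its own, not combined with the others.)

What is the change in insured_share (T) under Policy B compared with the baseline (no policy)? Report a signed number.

Baseline:
  A = 59
  U = 252 + 3·59 = 429
  N = 141 − 3·59 − 6·429 = -2610
  W = 258 + 3·59 + 2·(-2610) = -4785
  T = 267 − 4·59 + 4·(-2610) − 2·(-4785) = -839
Policy B (A + 38):
  A = 59 + 38 = 97
  U = 252 + 3·97 = 543
  N = 141 − 3·97 − 6·543 = -3408
  W = 258 + 3·97 + 2·(-3408) = -6267
  T = 267 − 4·97 + 4·(-3408) − 2·(-6267) = -1219
Change in T: -1219 − (-839) = -380

-380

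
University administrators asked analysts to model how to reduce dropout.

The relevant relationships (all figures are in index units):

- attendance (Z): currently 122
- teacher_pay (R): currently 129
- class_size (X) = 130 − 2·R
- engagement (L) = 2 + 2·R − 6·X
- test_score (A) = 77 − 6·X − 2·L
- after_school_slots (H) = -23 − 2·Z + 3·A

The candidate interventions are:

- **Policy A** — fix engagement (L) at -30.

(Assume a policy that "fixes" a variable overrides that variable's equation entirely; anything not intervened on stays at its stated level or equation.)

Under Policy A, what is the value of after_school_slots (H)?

Policy A (L := -30):
  Z = 122
  R = 129
  X = 130 − 2·129 = -128
  L = -30
  A = 77 − 6·(-128) − 2·(-30) = 905
  H = -23 − 2·122 + 3·905 = 2448

2448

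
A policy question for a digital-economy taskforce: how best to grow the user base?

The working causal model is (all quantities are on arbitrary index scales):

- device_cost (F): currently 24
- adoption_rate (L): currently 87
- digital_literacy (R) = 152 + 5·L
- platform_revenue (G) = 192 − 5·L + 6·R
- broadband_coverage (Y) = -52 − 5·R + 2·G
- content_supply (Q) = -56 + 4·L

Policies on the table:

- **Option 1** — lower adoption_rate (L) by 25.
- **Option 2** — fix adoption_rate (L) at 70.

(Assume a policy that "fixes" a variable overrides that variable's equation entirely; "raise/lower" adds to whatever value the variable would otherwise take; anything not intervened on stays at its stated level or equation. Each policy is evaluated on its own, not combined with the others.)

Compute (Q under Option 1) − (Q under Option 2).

Option 1 (L − 25):
  L = 87 − 25 = 62
  Q = -56 + 4·62 = 192
Option 2 (L := 70):
  L = 70
  Q = -56 + 4·70 = 224
Q: 192 − 224 = -32

-32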